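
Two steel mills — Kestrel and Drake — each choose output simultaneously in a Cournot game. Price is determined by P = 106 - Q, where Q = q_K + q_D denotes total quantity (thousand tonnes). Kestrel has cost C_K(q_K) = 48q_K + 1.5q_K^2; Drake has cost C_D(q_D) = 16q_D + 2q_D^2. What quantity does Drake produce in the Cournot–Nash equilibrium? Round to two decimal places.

Kestrel's profit: π_K = (106 - Q)q_K - (48q_K + (3/2)q_K²). Setting ∂π_K/∂q_K = 0: 58 - 5q_K - (q_D) = 0.
Drake's profit: π_D = (106 - Q)q_D - (16q_D + 2q_D²). Setting ∂π_D/∂q_D = 0: 90 - 6q_D - (q_K) = 0.
So q_K = (58 - q_D)/5 and q_D = (90 - q_K)/6.
Substituting one into the other gives q_K = 258/29 and q_D = 392/29.

13.52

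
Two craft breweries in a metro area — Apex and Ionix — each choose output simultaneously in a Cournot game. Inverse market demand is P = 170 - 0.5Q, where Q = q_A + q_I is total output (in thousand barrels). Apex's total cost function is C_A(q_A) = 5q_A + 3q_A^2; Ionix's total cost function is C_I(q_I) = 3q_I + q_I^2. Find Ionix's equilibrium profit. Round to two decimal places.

4112.58

Apex's profit: π_A = (170 - 0.5Q)q_A - (5q_A + 3q_A²). Setting ∂π_A/∂q_A = 0: 165 - 7q_A - (1/2)(q_I) = 0.
Ionix's profit: π_I = (170 - 0.5Q)q_I - (3q_I + q_I²). Setting ∂π_I/∂q_I = 0: 167 - 3q_I - (1/2)(q_A) = 0.
Rearranging gives the reaction functions q_A = (165 - (1/2)q_I)/7 and q_I = (167 - (1/2)q_A)/3.
Substituting one into the other gives q_A = 1646/83 and q_I = 52.3614.
Price P = 170 - (1/2)·72.1928 = 133.9036.
Ionix's profit: 133.9036·52.3614 - 3·52.3614 - 52.3614² = 4112.5815.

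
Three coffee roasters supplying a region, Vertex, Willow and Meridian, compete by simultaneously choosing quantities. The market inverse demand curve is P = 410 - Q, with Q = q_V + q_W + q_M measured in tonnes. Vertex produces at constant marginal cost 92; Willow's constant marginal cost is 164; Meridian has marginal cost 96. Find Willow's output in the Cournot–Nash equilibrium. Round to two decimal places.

Vertex's profit: π_V = (410 - Q)q_V - (92q_V). Setting ∂π_V/∂q_V = 0: 318 - 2q_V - (q_W + q_M) = 0.
Willow's first-order condition: 246 - 2q_W - (q_V + q_M) = 0.
Meridian's profit: π_M = (410 - Q)q_M - (96q_M). Setting ∂π_M/∂q_M = 0: 314 - 2q_M - (q_V + q_W) = 0.
Adding the 3 conditions: 878 − 2Q − 2Q = 0, i.e. Q = 439/2.
Back-substituting: q_V = (318 − 439/2) = 197/2, q_W = (246 − 439/2) = 53/2, q_M = (314 − 439/2) = 189/2.

26.50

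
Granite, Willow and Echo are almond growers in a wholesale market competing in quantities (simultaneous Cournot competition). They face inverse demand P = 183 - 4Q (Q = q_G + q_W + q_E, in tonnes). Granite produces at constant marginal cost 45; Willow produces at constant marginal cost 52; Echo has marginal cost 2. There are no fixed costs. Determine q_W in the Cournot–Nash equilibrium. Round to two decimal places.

4.63

Granite's profit: π_G = (183 - 4Q)q_G - (45q_G). Setting ∂π_G/∂q_G = 0: 138 - 8q_G - 4(q_W + q_E) = 0.
Willow's profit: π_W = (183 - 4Q)q_W - (52q_W). Setting ∂π_W/∂q_W = 0: 131 - 8q_W - 4(q_G + q_E) = 0.
Echo's profit: π_E = (183 - 4Q)q_E - (2q_E). Setting ∂π_E/∂q_E = 0: 181 - 8q_E - 4(q_G + q_W) = 0.
Adding the 3 first-order conditions: 450 − 16Q = 0, so Q = 225/8.
Back-substituting: q_G = (138 − 225/2)/4 = 51/8, q_W = (131 − 225/2)/4 = 37/8, q_E = (181 − 225/2)/4 = 137/8.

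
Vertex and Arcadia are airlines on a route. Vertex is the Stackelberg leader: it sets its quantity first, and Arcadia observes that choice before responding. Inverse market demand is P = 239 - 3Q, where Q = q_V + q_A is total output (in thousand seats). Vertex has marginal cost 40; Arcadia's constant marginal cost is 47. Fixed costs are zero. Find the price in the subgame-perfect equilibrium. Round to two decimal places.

91.50

The follower Arcadia best-responds to any q_V: π_A = (239 - 3Q)q_A - 47q_A.
Setting the follower's marginal profit to zero, 192 - 3q_V - 6q_A = 0, i.e. q_A = (192 - 3q_V)/6.
The leader anticipates this reaction. Substituting into P = 239 - 3Q gives P = 143 - (3/2)q_V, so π_V = (143 - (3/2)q_V)q_V - 40q_V.
Leader FOC: 103 - 3q_V = 0, so q_V = 103/3.
Then q_A = (192 - 3·(103/3))/6 = 89/6.
Total output Q = 295/6, so price P = 239 - 3·(295/6) = 183/2.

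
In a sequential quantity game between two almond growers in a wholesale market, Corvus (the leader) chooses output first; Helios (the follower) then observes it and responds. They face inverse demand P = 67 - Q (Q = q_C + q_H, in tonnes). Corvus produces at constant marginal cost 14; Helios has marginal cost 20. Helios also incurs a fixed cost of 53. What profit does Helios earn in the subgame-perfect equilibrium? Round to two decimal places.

23.56

Solve by backward induction. Given q_C, the follower Helios maximises π_H = (67 - q_C - q_H)q_H - 20q_H.
Setting the follower's marginal profit to zero, 47 - q_C - 2q_H = 0, i.e. q_H = (47 - q_C)/2.
The leader anticipates this reaction. Substituting into P = 67 - Q gives P = 87/2 - (1/2)q_C, so π_C = (87/2 - (1/2)q_C)q_C - 14q_C.
Maximising: ∂π_C/∂q_C = 59/2 - q_C = 0, giving q_C = 59/2.
Then q_H = (47 - 59/2)/2 = 35/4.
Price P = 67 - 153/4 = 115/4.
Helios's profit: (115/4 - 20)·(35/4) - 53 = 377/16.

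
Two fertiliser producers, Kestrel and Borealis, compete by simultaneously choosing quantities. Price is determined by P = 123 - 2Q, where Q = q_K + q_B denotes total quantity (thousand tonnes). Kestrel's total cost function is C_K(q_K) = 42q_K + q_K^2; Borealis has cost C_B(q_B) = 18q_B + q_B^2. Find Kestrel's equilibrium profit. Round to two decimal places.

Kestrel's profit: π_K = (123 - 2Q)q_K - (42q_K + q_K²). Setting ∂π_K/∂q_K = 0: 81 - 6q_K - 2(q_B) = 0.
Borealis's profit: π_B = (123 - 2Q)q_B - (18q_B + q_B²). Setting ∂π_B/∂q_B = 0: 105 - 6q_B - 2(q_K) = 0.
So q_K = (81 - 2q_B)/6 and q_B = (105 - 2q_K)/6.
Substituting one into the other gives q_K = 69/8 and q_B = 117/8.
Price P = 123 - 2·(93/4) = 153/2.
Kestrel's profit: (153/2)·(69/8) - 42·(69/8) - (69/8)² = 223.1719.

223.17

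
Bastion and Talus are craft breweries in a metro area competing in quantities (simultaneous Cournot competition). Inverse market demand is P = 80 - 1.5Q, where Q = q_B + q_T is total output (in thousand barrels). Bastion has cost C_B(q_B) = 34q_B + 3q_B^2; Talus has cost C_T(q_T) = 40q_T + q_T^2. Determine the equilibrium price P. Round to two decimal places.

Bastion's profit: π_B = (80 - 1.5Q)q_B - (34q_B + 3q_B²). Setting ∂π_B/∂q_B = 0: 46 - 9q_B - (3/2)(q_T) = 0.
Talus's profit: π_T = (80 - 1.5Q)q_T - (40q_T + q_T²). Setting ∂π_T/∂q_T = 0: 40 - 5q_T - (3/2)(q_B) = 0.
Best responses: q_B = (46 - (3/2)q_T)/9, q_T = (40 - (3/2)q_B)/5.
Solving the pair: q_B = 680/171, q_T = 388/57.
Total output Q = 1844/171, so price P = 80 - (3/2)·(1844/171) = 63.8246.

63.82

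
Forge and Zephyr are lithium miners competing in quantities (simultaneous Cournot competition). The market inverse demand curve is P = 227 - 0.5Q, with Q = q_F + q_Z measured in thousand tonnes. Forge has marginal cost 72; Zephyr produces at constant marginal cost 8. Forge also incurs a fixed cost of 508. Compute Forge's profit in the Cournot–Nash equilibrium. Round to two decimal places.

1332.22

Forge's profit: π_F = (227 - 0.5Q)q_F - (72q_F). Setting ∂π_F/∂q_F = 0: 155 - q_F - (1/2)(q_Z) = 0.
Zephyr's profit: π_Z = (227 - 0.5Q)q_Z - (8q_Z). Setting ∂π_Z/∂q_Z = 0: 219 - q_Z - (1/2)(q_F) = 0.
Best responses: q_F = (155 - (1/2)q_Z), q_Z = (219 - (1/2)q_F).
Solving the pair: q_F = 182/3, q_Z = 566/3.
Price P = 227 - (1/2)·(748/3) = 307/3.
Forge's profit: (307/3 - 72)·(182/3) - 508 = 1332.2222.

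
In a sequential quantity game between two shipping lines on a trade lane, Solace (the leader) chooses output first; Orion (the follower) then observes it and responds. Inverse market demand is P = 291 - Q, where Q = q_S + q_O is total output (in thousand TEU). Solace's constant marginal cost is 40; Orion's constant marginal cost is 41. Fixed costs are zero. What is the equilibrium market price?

The follower Orion best-responds to any q_S: π_O = (291 - Q)q_O - 41q_O.
Follower FOC: 250 - q_S - 2q_O = 0, so q_O(q_S) = (250 - q_S)/2.
Solace substitutes q_O(q_S) into its own profit: π_S = q_S(291 - q_S - (250 - q_S)/2) - 40q_S = (166 - (1/2)q_S)q_S - 40q_S.
The leader's first-order condition 126 - q_S = 0 yields q_S = 126.
Then q_O = (250 - 126)/2 = 62.
Total output Q = 188, so price P = 291 - 188 = 103.

103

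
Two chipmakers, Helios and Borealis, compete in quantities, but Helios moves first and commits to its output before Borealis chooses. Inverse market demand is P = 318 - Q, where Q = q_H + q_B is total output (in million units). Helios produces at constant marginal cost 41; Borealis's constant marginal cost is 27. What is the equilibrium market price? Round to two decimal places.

106.75

Solve by backward induction. Given q_H, the follower Borealis maximises π_B = (318 - q_H - q_B)q_B - 27q_B.
Follower FOC: 291 - q_H - 2q_B = 0, so q_B(q_H) = (291 - q_H)/2.
Helios substitutes q_B(q_H) into its own profit: π_H = q_H(318 - q_H - (291 - q_H)/2) - 41q_H = (345/2 - (1/2)q_H)q_H - 41q_H.
Leader FOC: 263/2 - q_H = 0, so q_H = 263/2.
Then q_B = (291 - 263/2)/2 = 319/4.
Total output Q = 845/4, so price P = 318 - 845/4 = 427/4.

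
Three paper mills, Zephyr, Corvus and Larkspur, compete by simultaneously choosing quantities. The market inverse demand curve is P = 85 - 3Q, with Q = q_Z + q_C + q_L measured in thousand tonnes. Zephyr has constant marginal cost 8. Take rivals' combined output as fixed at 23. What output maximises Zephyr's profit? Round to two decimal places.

With rivals' combined output fixed at 23, Zephyr's profit is π_Z = (85 - 3·23 - 3q_Z)q_Z - (8q_Z) = (16 - 3q_Z)q_Z - (8q_Z).
∂π_Z/∂q_Z = 8 - 6q_Z = 0, so q_Z = 4/3.

1.33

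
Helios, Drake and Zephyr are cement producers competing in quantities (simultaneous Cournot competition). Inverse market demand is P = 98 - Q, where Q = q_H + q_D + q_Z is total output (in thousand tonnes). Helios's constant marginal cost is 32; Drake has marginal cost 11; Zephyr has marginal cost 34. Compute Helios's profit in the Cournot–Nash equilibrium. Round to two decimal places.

Helios's profit: π_H = (98 - Q)q_H - (32q_H). Setting ∂π_H/∂q_H = 0: 66 - 2q_H - (q_D + q_Z) = 0.
Drake's first-order condition: 87 - 2q_D - (q_H + q_Z) = 0.
Zephyr's first-order condition: 64 - 2q_Z - (q_H + q_D) = 0.
Adding the 3 first-order conditions: 217 − 4Q = 0, so Q = 217/4.
Back-substituting: q_H = (66 − 217/4) = 47/4, q_D = (87 − 217/4) = 131/4, q_Z = (64 − 217/4) = 39/4.
Price P = 98 - 217/4 = 175/4.
Helios's profit: (175/4 - 32)·(47/4) = 138.0625.

138.06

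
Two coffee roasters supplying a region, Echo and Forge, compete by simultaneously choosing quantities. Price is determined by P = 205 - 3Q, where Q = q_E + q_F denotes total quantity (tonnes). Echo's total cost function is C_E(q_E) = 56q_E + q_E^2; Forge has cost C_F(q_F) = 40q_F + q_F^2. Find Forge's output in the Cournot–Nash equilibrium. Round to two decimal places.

Echo's profit: π_E = (205 - 3Q)q_E - (56q_E + q_E²). Setting ∂π_E/∂q_E = 0: 149 - 8q_E - 3(q_F) = 0.
Forge's first-order condition: 165 - 8q_F - 3(q_E) = 0.
Rearranging gives the reaction functions q_E = (149 - 3q_F)/8 and q_F = (165 - 3q_E)/8.
Substituting one into the other gives q_E = 697/55 and q_F = 873/55.

15.87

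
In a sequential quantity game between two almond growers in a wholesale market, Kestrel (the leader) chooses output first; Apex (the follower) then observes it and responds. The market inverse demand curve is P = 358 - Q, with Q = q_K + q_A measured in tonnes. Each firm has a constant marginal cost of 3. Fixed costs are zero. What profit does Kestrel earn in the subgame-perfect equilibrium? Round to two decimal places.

15753.13

The follower Apex best-responds to any q_K: π_A = (358 - Q)q_A - 3q_A.
Follower FOC: 355 - q_K - 2q_A = 0, so q_A(q_K) = (355 - q_K)/2.
Kestrel substitutes q_A(q_K) into its own profit: π_K = q_K(358 - q_K - (355 - q_K)/2) - 3q_K = (361/2 - (1/2)q_K)q_K - 3q_K.
The leader's first-order condition 355/2 - q_K = 0 yields q_K = 355/2.
Then q_A = (355 - 355/2)/2 = 355/4.
Price P = 358 - 1065/4 = 367/4.
Kestrel's profit: (367/4 - 3)·(355/2) = 15753.1250.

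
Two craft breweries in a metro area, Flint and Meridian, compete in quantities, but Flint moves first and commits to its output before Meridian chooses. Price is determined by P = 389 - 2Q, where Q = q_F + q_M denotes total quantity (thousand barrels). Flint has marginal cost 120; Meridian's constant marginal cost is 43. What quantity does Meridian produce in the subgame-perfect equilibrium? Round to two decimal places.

Solve by backward induction. Given q_F, the follower Meridian maximises π_M = (389 - 2q_F - 2q_M)q_M - 43q_M.
∂π_M/∂q_M = 346 - 2q_F - 4q_M = 0 gives the reaction function q_M = (346 - 2q_F)/4.
The leader anticipates this reaction. Substituting into P = 389 - 2Q gives P = 216 - q_F, so π_F = (216 - q_F)q_F - 120q_F.
Leader FOC: 96 - 2q_F = 0, so q_F = 48.
Then q_M = (346 - 2·48)/4 = 125/2.

62.50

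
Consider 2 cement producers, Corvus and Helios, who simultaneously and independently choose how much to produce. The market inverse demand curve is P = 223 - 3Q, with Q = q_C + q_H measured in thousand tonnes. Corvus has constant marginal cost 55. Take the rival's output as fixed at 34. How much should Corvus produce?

With the rival's output fixed at 34, Corvus's profit is π_C = (223 - 3·34 - 3q_C)q_C - (55q_C) = (121 - 3q_C)q_C - (55q_C).
∂π_C/∂q_C = 66 - 6q_C = 0, so q_C = 11.

11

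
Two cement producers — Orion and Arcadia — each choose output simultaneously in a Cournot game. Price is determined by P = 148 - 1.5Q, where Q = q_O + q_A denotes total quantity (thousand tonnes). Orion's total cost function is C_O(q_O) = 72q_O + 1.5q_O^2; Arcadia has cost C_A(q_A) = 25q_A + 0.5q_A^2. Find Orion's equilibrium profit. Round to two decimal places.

Orion's profit: π_O = (148 - 1.5Q)q_O - (72q_O + (3/2)q_O²). Setting ∂π_O/∂q_O = 0: 76 - 6q_O - (3/2)(q_A) = 0.
Arcadia's profit: π_A = (148 - 1.5Q)q_A - (25q_A + (1/2)q_A²). Setting ∂π_A/∂q_A = 0: 123 - 4q_A - (3/2)(q_O) = 0.
Rearranging gives the reaction functions q_O = (76 - (3/2)q_A)/6 and q_A = (123 - (3/2)q_O)/4.
Substituting one into the other gives q_O = 478/87 and q_A = 832/29.
Price P = 148 - (3/2)·34.1839 = 96.7241.
Orion's profit: 96.7241·(478/87) - 72·(478/87) - (3/2)(478/87)² = 90.5604.

90.56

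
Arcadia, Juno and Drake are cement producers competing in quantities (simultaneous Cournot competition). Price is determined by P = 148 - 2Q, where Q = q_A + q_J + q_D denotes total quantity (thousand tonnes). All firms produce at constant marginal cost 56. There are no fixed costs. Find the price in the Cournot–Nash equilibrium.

Each firm earns π_i = (148 - 2Q)q_i - 56q_i.
First-order condition (treating rivals' output as given): 92 - 4q_i - 2·Σ_{j≠i} q_j = 0.
With identical firms every q_j equals q_i, so Σ_{j≠i} q_j = 2q_i and 92 = 8q_i, giving q_i = 23/2.
Total output Q = 69/2, so price P = 148 - 2·(69/2) = 79.

79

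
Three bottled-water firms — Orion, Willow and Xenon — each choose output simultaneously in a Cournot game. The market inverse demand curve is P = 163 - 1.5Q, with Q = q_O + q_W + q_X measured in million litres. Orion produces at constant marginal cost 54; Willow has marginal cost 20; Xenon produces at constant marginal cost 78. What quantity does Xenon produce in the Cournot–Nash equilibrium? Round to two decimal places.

0.50

Orion's profit: π_O = (163 - 1.5Q)q_O - (54q_O). Setting ∂π_O/∂q_O = 0: 109 - 3q_O - (3/2)(q_W + q_X) = 0.
Willow's profit: π_W = (163 - 1.5Q)q_W - (20q_W). Setting ∂π_W/∂q_W = 0: 143 - 3q_W - (3/2)(q_O + q_X) = 0.
Xenon's profit: π_X = (163 - 1.5Q)q_X - (78q_X). Setting ∂π_X/∂q_X = 0: 85 - 3q_X - (3/2)(q_O + q_W) = 0.
Summing all 3 equations gives 337 − 6Q = 0, hence Q = 337/6.
Back-substituting: q_O = (109 − 337/4)/(3/2) = 33/2, q_W = (143 − 337/4)/(3/2) = 235/6, q_X = (85 − 337/4)/(3/2) = 1/2.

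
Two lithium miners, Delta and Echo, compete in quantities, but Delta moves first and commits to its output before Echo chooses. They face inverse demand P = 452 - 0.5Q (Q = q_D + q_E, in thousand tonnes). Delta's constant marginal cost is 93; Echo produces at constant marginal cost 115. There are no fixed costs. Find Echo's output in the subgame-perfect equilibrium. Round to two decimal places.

146.50

The follower Echo best-responds to any q_D: π_E = (452 - 0.5Q)q_E - 115q_E.
∂π_E/∂q_E = 337 - (1/2)q_D - q_E = 0 gives the reaction function q_E = (337 - (1/2)q_D).
The leader anticipates this reaction. Substituting into P = 452 - 0.5Q gives P = 567/2 - (1/4)q_D, so π_D = (567/2 - (1/4)q_D)q_D - 93q_D.
Leader FOC: 381/2 - (1/2)q_D = 0, so q_D = 381.
Then q_E = (337 - (1/2)·381) = 293/2.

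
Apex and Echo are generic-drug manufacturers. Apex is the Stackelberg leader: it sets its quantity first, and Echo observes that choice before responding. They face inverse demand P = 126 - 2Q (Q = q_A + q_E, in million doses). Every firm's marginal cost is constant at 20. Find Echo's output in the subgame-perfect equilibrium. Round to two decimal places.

13.25

Solve by backward induction. Given q_A, the follower Echo maximises π_E = (126 - 2q_A - 2q_E)q_E - 20q_E.
Follower FOC: 106 - 2q_A - 4q_E = 0, so q_E(q_A) = (106 - 2q_A)/4.
Apex substitutes q_E(q_A) into its own profit: π_A = q_A(126 - 2q_A - (106 - 2q_A)/2) - 20q_A = (73 - q_A)q_A - 20q_A.
Leader FOC: 53 - 2q_A = 0, so q_A = 53/2.
Then q_E = (106 - 2·(53/2))/4 = 53/4.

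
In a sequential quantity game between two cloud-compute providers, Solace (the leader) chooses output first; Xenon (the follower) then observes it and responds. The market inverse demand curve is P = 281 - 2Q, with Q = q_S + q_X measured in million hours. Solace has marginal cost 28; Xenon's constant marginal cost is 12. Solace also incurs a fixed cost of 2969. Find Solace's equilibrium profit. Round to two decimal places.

541.56

Solve by backward induction. Given q_S, the follower Xenon maximises π_X = (281 - 2q_S - 2q_X)q_X - 12q_X.
Setting the follower's marginal profit to zero, 269 - 2q_S - 4q_X = 0, i.e. q_X = (269 - 2q_S)/4.
The leader anticipates this reaction. Substituting into P = 281 - 2Q gives P = 293/2 - q_S, so π_S = (293/2 - q_S)q_S - 28q_S.
Maximising: ∂π_S/∂q_S = 237/2 - 2q_S = 0, giving q_S = 237/4.
Then q_X = (269 - 2·(237/4))/4 = 301/8.
Price P = 281 - 2·(775/8) = 349/4.
Solace's profit: (349/4 - 28)·(237/4) - 2969 = 541.5625.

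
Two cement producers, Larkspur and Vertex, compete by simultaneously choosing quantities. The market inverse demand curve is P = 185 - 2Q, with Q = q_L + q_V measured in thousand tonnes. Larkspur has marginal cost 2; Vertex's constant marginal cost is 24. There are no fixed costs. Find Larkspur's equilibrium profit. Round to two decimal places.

Larkspur's profit: π_L = (185 - 2Q)q_L - (2q_L). Setting ∂π_L/∂q_L = 0: 183 - 4q_L - 2(q_V) = 0.
Vertex's first-order condition: 161 - 4q_V - 2(q_L) = 0.
So q_L = (183 - 2q_V)/4 and q_V = (161 - 2q_L)/4.
Solving the pair: q_L = 205/6, q_V = 139/6.
Price P = 185 - 2·(172/3) = 211/3.
Larkspur's profit: (211/3 - 2)·(205/6) = 2334.7222.

2334.72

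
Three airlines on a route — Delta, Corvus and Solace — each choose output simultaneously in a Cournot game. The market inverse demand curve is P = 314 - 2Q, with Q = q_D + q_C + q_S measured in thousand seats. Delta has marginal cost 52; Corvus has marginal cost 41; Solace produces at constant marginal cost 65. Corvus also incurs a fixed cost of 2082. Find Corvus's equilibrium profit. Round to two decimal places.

Delta's profit: π_D = (314 - 2Q)q_D - (52q_D). Setting ∂π_D/∂q_D = 0: 262 - 4q_D - 2(q_C + q_S) = 0.
Corvus's first-order condition: 273 - 4q_C - 2(q_D + q_S) = 0.
Solace's first-order condition: 249 - 4q_S - 2(q_D + q_C) = 0.
Summing all 3 equations gives 784 − 8Q = 0, hence Q = 98.
Back-substituting: q_D = (262 − 196)/2 = 33, q_C = (273 − 196)/2 = 77/2, q_S = (249 − 196)/2 = 53/2.
Price P = 314 - 2·98 = 118.
Corvus's profit: (118 - 41)·(77/2) - 2082 = 1765/2.

882.50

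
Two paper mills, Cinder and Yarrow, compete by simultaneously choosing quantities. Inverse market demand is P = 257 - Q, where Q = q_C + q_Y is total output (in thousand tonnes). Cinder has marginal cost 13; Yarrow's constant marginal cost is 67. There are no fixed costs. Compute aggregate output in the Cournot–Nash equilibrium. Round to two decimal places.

Cinder's profit: π_C = (257 - Q)q_C - (13q_C). Setting ∂π_C/∂q_C = 0: 244 - 2q_C - (q_Y) = 0.
Yarrow's first-order condition: 190 - 2q_Y - (q_C) = 0.
Rearranging gives the reaction functions q_C = (244 - q_Y)/2 and q_Y = (190 - q_C)/2.
Solving the pair: q_C = 298/3, q_Y = 136/3.
Total output Q = 298/3 + 136/3 = 434/3.

144.67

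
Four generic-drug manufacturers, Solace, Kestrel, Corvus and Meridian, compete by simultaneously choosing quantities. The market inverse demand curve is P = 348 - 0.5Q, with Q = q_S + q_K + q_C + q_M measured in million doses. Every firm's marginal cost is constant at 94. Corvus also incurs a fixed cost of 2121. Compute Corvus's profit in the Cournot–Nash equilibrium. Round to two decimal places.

3040.28

A representative firm's profit is π_i = q_i(348 - 0.5Q) - 94q_i.
First-order condition (treating rivals' output as given): 254 - q_i - (1/2)·Σ_{j≠i} q_j = 0.
With identical firms every q_j equals q_i, so Σ_{j≠i} q_j = 3q_i and 254 = (5/2)q_i, giving q_i = 508/5.
Price P = 348 - (1/2)·406.4000 = 724/5.
Corvus's profit: (724/5 - 94)·(508/5) - 2121 = 3040.2800.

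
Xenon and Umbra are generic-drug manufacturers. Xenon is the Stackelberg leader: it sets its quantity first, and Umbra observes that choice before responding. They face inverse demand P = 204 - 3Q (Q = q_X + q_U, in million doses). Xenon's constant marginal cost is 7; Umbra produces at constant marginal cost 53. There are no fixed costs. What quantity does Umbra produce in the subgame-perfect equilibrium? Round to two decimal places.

The follower Umbra best-responds to any q_X: π_U = (204 - 3Q)q_U - 53q_U.
Follower FOC: 151 - 3q_X - 6q_U = 0, so q_U(q_X) = (151 - 3q_X)/6.
Xenon substitutes q_U(q_X) into its own profit: π_X = q_X(204 - 3q_X - (151 - 3q_X)/2) - 7q_X = (257/2 - (3/2)q_X)q_X - 7q_X.
Maximising: ∂π_X/∂q_X = 243/2 - 3q_X = 0, giving q_X = 81/2.
Then q_U = (151 - 3·(81/2))/6 = 59/12.

4.92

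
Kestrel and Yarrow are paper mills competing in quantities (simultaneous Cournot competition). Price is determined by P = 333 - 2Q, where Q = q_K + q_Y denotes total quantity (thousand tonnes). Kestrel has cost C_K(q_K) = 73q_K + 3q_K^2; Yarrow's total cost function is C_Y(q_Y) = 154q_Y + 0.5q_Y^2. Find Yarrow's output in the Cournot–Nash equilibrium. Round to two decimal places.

27.61

Kestrel's profit: π_K = (333 - 2Q)q_K - (73q_K + 3q_K²). Setting ∂π_K/∂q_K = 0: 260 - 10q_K - 2(q_Y) = 0.
Yarrow's profit: π_Y = (333 - 2Q)q_Y - (154q_Y + (1/2)q_Y²). Setting ∂π_Y/∂q_Y = 0: 179 - 5q_Y - 2(q_K) = 0.
So q_K = (260 - 2q_Y)/10 and q_Y = (179 - 2q_K)/5.
Substituting one into the other gives q_K = 471/23 and q_Y = 635/23.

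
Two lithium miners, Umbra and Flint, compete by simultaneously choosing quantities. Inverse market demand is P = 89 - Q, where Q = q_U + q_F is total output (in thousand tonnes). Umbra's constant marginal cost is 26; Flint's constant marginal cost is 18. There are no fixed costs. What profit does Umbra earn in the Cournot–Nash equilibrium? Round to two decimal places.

336.11

Umbra's profit: π_U = (89 - Q)q_U - (26q_U). Setting ∂π_U/∂q_U = 0: 63 - 2q_U - (q_F) = 0.
Flint's profit: π_F = (89 - Q)q_F - (18q_F). Setting ∂π_F/∂q_F = 0: 71 - 2q_F - (q_U) = 0.
Rearranging gives the reaction functions q_U = (63 - q_F)/2 and q_F = (71 - q_U)/2.
Substituting one into the other gives q_U = 55/3 and q_F = 79/3.
Price P = 89 - 134/3 = 133/3.
Umbra's profit: (133/3 - 26)·(55/3) = 336.1111.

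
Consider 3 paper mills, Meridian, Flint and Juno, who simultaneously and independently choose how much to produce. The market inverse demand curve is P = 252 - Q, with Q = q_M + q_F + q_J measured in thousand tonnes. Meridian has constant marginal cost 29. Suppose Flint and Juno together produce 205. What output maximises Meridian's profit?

9

With rivals' combined output fixed at 205, Meridian's profit is π_M = (252 - 205 - q_M)q_M - (29q_M) = (47 - q_M)q_M - (29q_M).
∂π_M/∂q_M = 18 - 2q_M = 0, so q_M = 9.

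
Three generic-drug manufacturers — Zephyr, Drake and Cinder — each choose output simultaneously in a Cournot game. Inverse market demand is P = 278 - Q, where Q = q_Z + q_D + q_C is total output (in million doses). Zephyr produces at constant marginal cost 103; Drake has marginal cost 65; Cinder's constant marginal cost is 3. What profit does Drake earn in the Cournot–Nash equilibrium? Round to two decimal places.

2232.56

Zephyr's profit: π_Z = (278 - Q)q_Z - (103q_Z). Setting ∂π_Z/∂q_Z = 0: 175 - 2q_Z - (q_D + q_C) = 0.
Drake's first-order condition: 213 - 2q_D - (q_Z + q_C) = 0.
Cinder's profit: π_C = (278 - Q)q_C - (3q_C). Setting ∂π_C/∂q_C = 0: 275 - 2q_C - (q_Z + q_D) = 0.
Adding the 3 first-order conditions: 663 − 4Q = 0, so Q = 663/4.
Back-substituting: q_Z = (175 − 663/4) = 37/4, q_D = (213 − 663/4) = 189/4, q_C = (275 − 663/4) = 437/4.
Price P = 278 - 663/4 = 449/4.
Drake's profit: (449/4 - 65)·(189/4) = 2232.5625.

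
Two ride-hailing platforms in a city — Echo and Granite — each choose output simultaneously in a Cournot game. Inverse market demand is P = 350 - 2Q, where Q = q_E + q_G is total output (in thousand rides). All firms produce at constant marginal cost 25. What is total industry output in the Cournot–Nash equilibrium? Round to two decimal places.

Each firm earns π_i = (350 - 2Q)q_i - 25q_i.
First-order condition (treating rivals' output as given): 325 - 4q_i - 2q_j = 0.
By symmetry each firm produces the same amount; substituting q_j = q_i yields q_i = 325/6.
Total output Q = 325/6 + 325/6 = 325/3.

108.33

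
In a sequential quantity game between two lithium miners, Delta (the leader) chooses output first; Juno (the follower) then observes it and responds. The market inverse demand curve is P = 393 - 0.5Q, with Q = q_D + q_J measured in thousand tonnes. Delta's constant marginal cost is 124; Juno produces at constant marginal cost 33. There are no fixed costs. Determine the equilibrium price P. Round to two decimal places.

168.50

The follower Juno best-responds to any q_D: π_J = (393 - 0.5Q)q_J - 33q_J.
Follower FOC: 360 - (1/2)q_D - q_J = 0, so q_J(q_D) = (360 - (1/2)q_D).
The leader anticipates this reaction. Substituting into P = 393 - 0.5Q gives P = 213 - (1/4)q_D, so π_D = (213 - (1/4)q_D)q_D - 124q_D.
The leader's first-order condition 89 - (1/2)q_D = 0 yields q_D = 178.
Then q_J = (360 - (1/2)·178) = 271.
Total output Q = 449, so price P = 393 - (1/2)·449 = 337/2.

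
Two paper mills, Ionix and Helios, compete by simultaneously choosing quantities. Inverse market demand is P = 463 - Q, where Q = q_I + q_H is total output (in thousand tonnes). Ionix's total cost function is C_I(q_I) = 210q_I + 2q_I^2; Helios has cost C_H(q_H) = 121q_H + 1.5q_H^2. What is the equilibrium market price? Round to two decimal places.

Ionix's profit: π_I = (463 - Q)q_I - (210q_I + 2q_I²). Setting ∂π_I/∂q_I = 0: 253 - 6q_I - (q_H) = 0.
Helios's first-order condition: 342 - 5q_H - (q_I) = 0.
Best responses: q_I = (253 - q_H)/6, q_H = (342 - q_I)/5.
Solving the pair: q_I = 923/29, q_H = 1799/29.
Total output Q = 93.8621, so price P = 463 - 93.8621 = 369.1379.

369.14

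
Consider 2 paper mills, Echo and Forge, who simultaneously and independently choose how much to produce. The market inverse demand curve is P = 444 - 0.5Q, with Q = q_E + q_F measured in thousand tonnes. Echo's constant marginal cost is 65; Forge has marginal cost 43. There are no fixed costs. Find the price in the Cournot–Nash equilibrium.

184

Echo's profit: π_E = (444 - 0.5Q)q_E - (65q_E). Setting ∂π_E/∂q_E = 0: 379 - q_E - (1/2)(q_F) = 0.
Forge's first-order condition: 401 - q_F - (1/2)(q_E) = 0.
Best responses: q_E = (379 - (1/2)q_F), q_F = (401 - (1/2)q_E).
Substituting one into the other gives q_E = 238 and q_F = 282.
Total output Q = 520, so price P = 444 - (1/2)·520 = 184.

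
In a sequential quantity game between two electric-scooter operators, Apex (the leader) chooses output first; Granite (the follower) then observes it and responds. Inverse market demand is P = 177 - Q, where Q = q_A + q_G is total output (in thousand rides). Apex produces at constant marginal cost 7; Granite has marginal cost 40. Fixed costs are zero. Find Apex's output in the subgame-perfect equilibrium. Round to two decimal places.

Solve by backward induction. Given q_A, the follower Granite maximises π_G = (177 - q_A - q_G)q_G - 40q_G.
Setting the follower's marginal profit to zero, 137 - q_A - 2q_G = 0, i.e. q_G = (137 - q_A)/2.
The leader anticipates this reaction. Substituting into P = 177 - Q gives P = 217/2 - (1/2)q_A, so π_A = (217/2 - (1/2)q_A)q_A - 7q_A.
The leader's first-order condition 203/2 - q_A = 0 yields q_A = 203/2.
Then q_G = (137 - 203/2)/2 = 71/4.

101.50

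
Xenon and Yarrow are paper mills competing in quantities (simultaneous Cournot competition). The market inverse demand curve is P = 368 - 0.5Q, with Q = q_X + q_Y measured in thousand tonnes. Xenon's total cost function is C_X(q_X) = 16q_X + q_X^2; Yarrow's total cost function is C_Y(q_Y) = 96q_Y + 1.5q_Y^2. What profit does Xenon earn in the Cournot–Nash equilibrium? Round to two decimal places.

17578.82

Xenon's profit: π_X = (368 - 0.5Q)q_X - (16q_X + q_X²). Setting ∂π_X/∂q_X = 0: 352 - 3q_X - (1/2)(q_Y) = 0.
Yarrow's profit: π_Y = (368 - 0.5Q)q_Y - (96q_Y + (3/2)q_Y²). Setting ∂π_Y/∂q_Y = 0: 272 - 4q_Y - (1/2)(q_X) = 0.
Best responses: q_X = (352 - (1/2)q_Y)/3, q_Y = (272 - (1/2)q_X)/4.
Substituting one into the other gives q_X = 108.2553 and q_Y = 54.4681.
Price P = 368 - (1/2)·162.7234 = 286.6383.
Xenon's profit: 286.6383·108.2553 - 16·108.2553 - 108.2553² = 17578.8212.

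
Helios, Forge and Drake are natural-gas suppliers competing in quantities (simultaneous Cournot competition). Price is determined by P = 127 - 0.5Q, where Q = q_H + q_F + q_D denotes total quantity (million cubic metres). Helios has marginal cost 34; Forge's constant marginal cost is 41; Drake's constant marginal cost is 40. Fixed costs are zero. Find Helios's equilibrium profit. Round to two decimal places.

1404.50

Helios's profit: π_H = (127 - 0.5Q)q_H - (34q_H). Setting ∂π_H/∂q_H = 0: 93 - q_H - (1/2)(q_F + q_D) = 0.
Forge's profit: π_F = (127 - 0.5Q)q_F - (41q_F). Setting ∂π_F/∂q_F = 0: 86 - q_F - (1/2)(q_H + q_D) = 0.
Drake's first-order condition: 87 - q_D - (1/2)(q_H + q_F) = 0.
Summing all 3 equations gives 266 − 2Q = 0, hence Q = 133.
Back-substituting: q_H = (93 − 133/2)/(1/2) = 53, q_F = (86 − 133/2)/(1/2) = 39, q_D = (87 − 133/2)/(1/2) = 41.
Price P = 127 - (1/2)·133 = 121/2.
Helios's profit: (121/2 - 34)·53 = 1404.5000.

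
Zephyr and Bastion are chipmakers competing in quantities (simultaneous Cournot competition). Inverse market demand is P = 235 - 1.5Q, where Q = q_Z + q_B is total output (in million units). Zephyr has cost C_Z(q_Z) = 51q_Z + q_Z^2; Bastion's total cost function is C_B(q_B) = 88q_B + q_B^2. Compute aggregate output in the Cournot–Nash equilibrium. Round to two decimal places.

Zephyr's profit: π_Z = (235 - 1.5Q)q_Z - (51q_Z + q_Z²). Setting ∂π_Z/∂q_Z = 0: 184 - 5q_Z - (3/2)(q_B) = 0.
Bastion's first-order condition: 147 - 5q_B - (3/2)(q_Z) = 0.
Best responses: q_Z = (184 - (3/2)q_B)/5, q_B = (147 - (3/2)q_Z)/5.
Solving the pair: q_Z = 30.7473, q_B = 1836/91.
Total output Q = 30.7473 + 1836/91 = 662/13.

50.92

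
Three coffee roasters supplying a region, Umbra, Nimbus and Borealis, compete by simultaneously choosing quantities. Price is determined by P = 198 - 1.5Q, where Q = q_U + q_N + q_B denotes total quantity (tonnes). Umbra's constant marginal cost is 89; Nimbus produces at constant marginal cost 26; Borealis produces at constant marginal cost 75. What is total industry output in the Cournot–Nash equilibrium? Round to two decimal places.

67.33

Umbra's profit: π_U = (198 - 1.5Q)q_U - (89q_U). Setting ∂π_U/∂q_U = 0: 109 - 3q_U - (3/2)(q_N + q_B) = 0.
Nimbus's first-order condition: 172 - 3q_N - (3/2)(q_U + q_B) = 0.
Borealis's first-order condition: 123 - 3q_B - (3/2)(q_U + q_N) = 0.
Adding the 3 conditions: 404 − 3Q − 3Q = 0, i.e. Q = 202/3.
Back-substituting: q_U = (109 − 101)/(3/2) = 16/3, q_N = (172 − 101)/(3/2) = 142/3, q_B = (123 − 101)/(3/2) = 44/3.
Total output Q = 16/3 + 142/3 + 44/3 = 202/3.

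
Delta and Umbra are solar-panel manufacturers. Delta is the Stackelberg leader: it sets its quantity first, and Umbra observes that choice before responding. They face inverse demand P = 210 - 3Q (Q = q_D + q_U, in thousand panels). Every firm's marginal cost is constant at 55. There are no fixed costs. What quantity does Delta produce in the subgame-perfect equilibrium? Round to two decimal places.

25.83

The follower Umbra best-responds to any q_D: π_U = (210 - 3Q)q_U - 55q_U.
∂π_U/∂q_U = 155 - 3q_D - 6q_U = 0 gives the reaction function q_U = (155 - 3q_D)/6.
Delta substitutes q_U(q_D) into its own profit: π_D = q_D(210 - 3q_D - (155 - 3q_D)/2) - 55q_D = (265/2 - (3/2)q_D)q_D - 55q_D.
Maximising: ∂π_D/∂q_D = 155/2 - 3q_D = 0, giving q_D = 155/6.
Then q_U = (155 - 3·(155/6))/6 = 155/12.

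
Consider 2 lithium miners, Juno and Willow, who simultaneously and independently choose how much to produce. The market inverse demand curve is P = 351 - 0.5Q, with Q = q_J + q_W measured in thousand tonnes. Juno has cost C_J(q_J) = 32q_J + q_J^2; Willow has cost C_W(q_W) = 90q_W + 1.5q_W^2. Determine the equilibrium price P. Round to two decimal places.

Juno's profit: π_J = (351 - 0.5Q)q_J - (32q_J + q_J²). Setting ∂π_J/∂q_J = 0: 319 - 3q_J - (1/2)(q_W) = 0.
Willow's profit: π_W = (351 - 0.5Q)q_W - (90q_W + (3/2)q_W²). Setting ∂π_W/∂q_W = 0: 261 - 4q_W - (1/2)(q_J) = 0.
Best responses: q_J = (319 - (1/2)q_W)/3, q_W = (261 - (1/2)q_J)/4.
Substituting one into the other gives q_J = 97.4894 and q_W = 53.0638.
Total output Q = 150.5532, so price P = 351 - (1/2)·150.5532 = 275.7234.

275.72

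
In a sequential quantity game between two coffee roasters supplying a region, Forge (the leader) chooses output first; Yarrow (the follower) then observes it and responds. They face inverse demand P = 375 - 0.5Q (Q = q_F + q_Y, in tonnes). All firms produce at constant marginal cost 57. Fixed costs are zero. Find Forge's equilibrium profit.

The follower Yarrow best-responds to any q_F: π_Y = (375 - 0.5Q)q_Y - 57q_Y.
Setting the follower's marginal profit to zero, 318 - (1/2)q_F - q_Y = 0, i.e. q_Y = (318 - (1/2)q_F).
The leader anticipates this reaction. Substituting into P = 375 - 0.5Q gives P = 216 - (1/4)q_F, so π_F = (216 - (1/4)q_F)q_F - 57q_F.
Maximising: ∂π_F/∂q_F = 159 - (1/2)q_F = 0, giving q_F = 318.
Then q_Y = (318 - (1/2)·318) = 159.
Price P = 375 - (1/2)·477 = 273/2.
Forge's profit: (273/2 - 57)·318 = 25281.

25281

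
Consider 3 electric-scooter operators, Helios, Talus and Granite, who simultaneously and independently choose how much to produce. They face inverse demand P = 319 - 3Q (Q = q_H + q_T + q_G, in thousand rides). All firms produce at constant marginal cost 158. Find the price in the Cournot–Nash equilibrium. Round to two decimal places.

A representative firm's profit is π_i = q_i(319 - 3Q) - 158q_i.
First-order condition (treating rivals' output as given): 161 - 6q_i - 3·Σ_{j≠i} q_j = 0.
With identical firms every q_j equals q_i, so Σ_{j≠i} q_j = 2q_i and 161 = 12q_i, giving q_i = 161/12.
Total output Q = 161/4, so price P = 319 - 3·(161/4) = 793/4.

198.25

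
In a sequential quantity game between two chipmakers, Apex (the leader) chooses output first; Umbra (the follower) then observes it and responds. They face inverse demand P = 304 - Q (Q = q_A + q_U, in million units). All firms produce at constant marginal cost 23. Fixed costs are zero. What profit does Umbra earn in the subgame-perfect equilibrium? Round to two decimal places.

The follower Umbra best-responds to any q_A: π_U = (304 - Q)q_U - 23q_U.
Setting the follower's marginal profit to zero, 281 - q_A - 2q_U = 0, i.e. q_U = (281 - q_A)/2.
The leader anticipates this reaction. Substituting into P = 304 - Q gives P = 327/2 - (1/2)q_A, so π_A = (327/2 - (1/2)q_A)q_A - 23q_A.
Maximising: ∂π_A/∂q_A = 281/2 - q_A = 0, giving q_A = 281/2.
Then q_U = (281 - 281/2)/2 = 281/4.
Price P = 304 - 843/4 = 373/4.
Umbra's profit: (373/4 - 23)·(281/4) = 4935.0625.

4935.06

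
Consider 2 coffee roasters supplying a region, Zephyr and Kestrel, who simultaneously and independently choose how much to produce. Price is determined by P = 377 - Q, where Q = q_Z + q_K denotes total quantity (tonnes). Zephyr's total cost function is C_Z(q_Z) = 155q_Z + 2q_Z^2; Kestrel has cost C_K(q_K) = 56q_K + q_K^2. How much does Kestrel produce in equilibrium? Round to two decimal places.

74.09

Zephyr's profit: π_Z = (377 - Q)q_Z - (155q_Z + 2q_Z²). Setting ∂π_Z/∂q_Z = 0: 222 - 6q_Z - (q_K) = 0.
Kestrel's profit: π_K = (377 - Q)q_K - (56q_K + q_K²). Setting ∂π_K/∂q_K = 0: 321 - 4q_K - (q_Z) = 0.
Rearranging gives the reaction functions q_Z = (222 - q_K)/6 and q_K = (321 - q_Z)/4.
Solving the pair: q_Z = 567/23, q_K = 1704/23.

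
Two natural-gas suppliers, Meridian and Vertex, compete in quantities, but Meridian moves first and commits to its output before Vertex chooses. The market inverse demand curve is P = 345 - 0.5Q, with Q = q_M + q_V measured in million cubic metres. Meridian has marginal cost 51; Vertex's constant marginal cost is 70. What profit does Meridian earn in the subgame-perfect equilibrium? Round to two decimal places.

The follower Vertex best-responds to any q_M: π_V = (345 - 0.5Q)q_V - 70q_V.
Follower FOC: 275 - (1/2)q_M - q_V = 0, so q_V(q_M) = (275 - (1/2)q_M).
Meridian substitutes q_V(q_M) into its own profit: π_M = q_M(345 - (1/2)q_M - (275 - (1/2)q_M)/2) - 51q_M = (415/2 - (1/4)q_M)q_M - 51q_M.
Maximising: ∂π_M/∂q_M = 313/2 - (1/2)q_M = 0, giving q_M = 313.
Then q_V = (275 - (1/2)·313) = 237/2.
Price P = 345 - (1/2)·(863/2) = 517/4.
Meridian's profit: (517/4 - 51)·313 = 24492.2500.

24492.25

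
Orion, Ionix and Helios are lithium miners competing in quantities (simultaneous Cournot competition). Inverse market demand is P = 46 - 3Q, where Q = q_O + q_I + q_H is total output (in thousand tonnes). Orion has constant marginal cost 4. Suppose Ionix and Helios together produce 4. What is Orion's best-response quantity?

With rivals' combined output fixed at 4, Orion's profit is π_O = (46 - 3·4 - 3q_O)q_O - (4q_O) = (34 - 3q_O)q_O - (4q_O).
∂π_O/∂q_O = 30 - 6q_O = 0, so q_O = 5.

5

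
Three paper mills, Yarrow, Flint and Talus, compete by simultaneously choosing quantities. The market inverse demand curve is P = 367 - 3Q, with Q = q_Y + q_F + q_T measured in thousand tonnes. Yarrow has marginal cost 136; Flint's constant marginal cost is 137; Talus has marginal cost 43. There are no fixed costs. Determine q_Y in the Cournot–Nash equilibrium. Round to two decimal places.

Yarrow's profit: π_Y = (367 - 3Q)q_Y - (136q_Y). Setting ∂π_Y/∂q_Y = 0: 231 - 6q_Y - 3(q_F + q_T) = 0.
Flint's profit: π_F = (367 - 3Q)q_F - (137q_F). Setting ∂π_F/∂q_F = 0: 230 - 6q_F - 3(q_Y + q_T) = 0.
Talus's first-order condition: 324 - 6q_T - 3(q_Y + q_F) = 0.
Summing all 3 equations gives 785 − 12Q = 0, hence Q = 785/12.
Back-substituting: q_Y = (231 − 785/4)/3 = 139/12, q_F = (230 − 785/4)/3 = 45/4, q_T = (324 − 785/4)/3 = 511/12.

11.58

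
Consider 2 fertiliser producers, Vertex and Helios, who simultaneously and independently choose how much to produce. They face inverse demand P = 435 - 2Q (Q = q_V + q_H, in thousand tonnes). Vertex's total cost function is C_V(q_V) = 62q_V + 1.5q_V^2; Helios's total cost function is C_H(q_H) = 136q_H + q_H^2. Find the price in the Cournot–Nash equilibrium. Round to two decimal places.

Vertex's profit: π_V = (435 - 2Q)q_V - (62q_V + (3/2)q_V²). Setting ∂π_V/∂q_V = 0: 373 - 7q_V - 2(q_H) = 0.
Helios's first-order condition: 299 - 6q_H - 2(q_V) = 0.
Best responses: q_V = (373 - 2q_H)/7, q_H = (299 - 2q_V)/6.
Solving the pair: q_V = 820/19, q_H = 1347/38.
Total output Q = 78.6053, so price P = 435 - 2·78.6053 = 277.7895.

277.79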